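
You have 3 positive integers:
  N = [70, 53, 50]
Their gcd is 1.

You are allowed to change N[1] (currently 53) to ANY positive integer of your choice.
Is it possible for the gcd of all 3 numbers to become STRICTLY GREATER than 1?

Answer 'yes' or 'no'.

Answer: yes

Derivation:
Current gcd = 1
gcd of all OTHER numbers (without N[1]=53): gcd([70, 50]) = 10
The new gcd after any change is gcd(10, new_value).
This can be at most 10.
Since 10 > old gcd 1, the gcd CAN increase (e.g., set N[1] = 10).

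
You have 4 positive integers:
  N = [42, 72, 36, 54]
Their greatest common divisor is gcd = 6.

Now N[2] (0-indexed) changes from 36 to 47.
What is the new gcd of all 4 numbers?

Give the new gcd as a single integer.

Answer: 1

Derivation:
Numbers: [42, 72, 36, 54], gcd = 6
Change: index 2, 36 -> 47
gcd of the OTHER numbers (without index 2): gcd([42, 72, 54]) = 6
New gcd = gcd(g_others, new_val) = gcd(6, 47) = 1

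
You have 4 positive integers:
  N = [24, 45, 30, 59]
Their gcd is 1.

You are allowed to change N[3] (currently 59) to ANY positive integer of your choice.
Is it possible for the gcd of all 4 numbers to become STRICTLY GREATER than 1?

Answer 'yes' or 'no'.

Current gcd = 1
gcd of all OTHER numbers (without N[3]=59): gcd([24, 45, 30]) = 3
The new gcd after any change is gcd(3, new_value).
This can be at most 3.
Since 3 > old gcd 1, the gcd CAN increase (e.g., set N[3] = 3).

Answer: yes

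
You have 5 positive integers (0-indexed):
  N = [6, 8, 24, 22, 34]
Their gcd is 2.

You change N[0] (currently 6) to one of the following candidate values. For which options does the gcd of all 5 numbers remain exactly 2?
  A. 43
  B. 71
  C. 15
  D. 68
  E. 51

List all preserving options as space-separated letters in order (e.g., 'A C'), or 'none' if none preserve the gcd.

Old gcd = 2; gcd of others (without N[0]) = 2
New gcd for candidate v: gcd(2, v). Preserves old gcd iff gcd(2, v) = 2.
  Option A: v=43, gcd(2,43)=1 -> changes
  Option B: v=71, gcd(2,71)=1 -> changes
  Option C: v=15, gcd(2,15)=1 -> changes
  Option D: v=68, gcd(2,68)=2 -> preserves
  Option E: v=51, gcd(2,51)=1 -> changes

Answer: D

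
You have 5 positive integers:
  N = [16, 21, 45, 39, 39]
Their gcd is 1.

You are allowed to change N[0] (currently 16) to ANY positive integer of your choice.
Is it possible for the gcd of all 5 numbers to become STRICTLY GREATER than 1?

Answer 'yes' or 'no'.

Current gcd = 1
gcd of all OTHER numbers (without N[0]=16): gcd([21, 45, 39, 39]) = 3
The new gcd after any change is gcd(3, new_value).
This can be at most 3.
Since 3 > old gcd 1, the gcd CAN increase (e.g., set N[0] = 3).

Answer: yes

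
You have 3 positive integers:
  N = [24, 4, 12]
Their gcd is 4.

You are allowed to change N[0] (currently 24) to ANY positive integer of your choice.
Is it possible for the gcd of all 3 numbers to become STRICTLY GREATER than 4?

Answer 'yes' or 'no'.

Answer: no

Derivation:
Current gcd = 4
gcd of all OTHER numbers (without N[0]=24): gcd([4, 12]) = 4
The new gcd after any change is gcd(4, new_value).
This can be at most 4.
Since 4 = old gcd 4, the gcd can only stay the same or decrease.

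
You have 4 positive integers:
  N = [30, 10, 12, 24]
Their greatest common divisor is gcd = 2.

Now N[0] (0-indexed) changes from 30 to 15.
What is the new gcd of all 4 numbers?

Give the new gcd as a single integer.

Answer: 1

Derivation:
Numbers: [30, 10, 12, 24], gcd = 2
Change: index 0, 30 -> 15
gcd of the OTHER numbers (without index 0): gcd([10, 12, 24]) = 2
New gcd = gcd(g_others, new_val) = gcd(2, 15) = 1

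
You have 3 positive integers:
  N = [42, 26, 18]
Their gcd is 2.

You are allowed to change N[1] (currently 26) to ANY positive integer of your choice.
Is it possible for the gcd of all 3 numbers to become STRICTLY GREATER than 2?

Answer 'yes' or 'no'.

Current gcd = 2
gcd of all OTHER numbers (without N[1]=26): gcd([42, 18]) = 6
The new gcd after any change is gcd(6, new_value).
This can be at most 6.
Since 6 > old gcd 2, the gcd CAN increase (e.g., set N[1] = 6).

Answer: yes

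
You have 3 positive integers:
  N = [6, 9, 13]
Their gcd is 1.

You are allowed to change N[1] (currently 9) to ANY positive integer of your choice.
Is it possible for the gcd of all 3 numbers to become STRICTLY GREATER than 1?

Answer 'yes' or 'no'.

Answer: no

Derivation:
Current gcd = 1
gcd of all OTHER numbers (without N[1]=9): gcd([6, 13]) = 1
The new gcd after any change is gcd(1, new_value).
This can be at most 1.
Since 1 = old gcd 1, the gcd can only stay the same or decrease.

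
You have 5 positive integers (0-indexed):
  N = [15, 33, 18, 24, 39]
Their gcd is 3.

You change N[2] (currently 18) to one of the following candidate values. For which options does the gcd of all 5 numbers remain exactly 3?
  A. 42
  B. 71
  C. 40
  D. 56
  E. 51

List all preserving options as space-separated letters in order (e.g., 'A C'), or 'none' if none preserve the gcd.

Answer: A E

Derivation:
Old gcd = 3; gcd of others (without N[2]) = 3
New gcd for candidate v: gcd(3, v). Preserves old gcd iff gcd(3, v) = 3.
  Option A: v=42, gcd(3,42)=3 -> preserves
  Option B: v=71, gcd(3,71)=1 -> changes
  Option C: v=40, gcd(3,40)=1 -> changes
  Option D: v=56, gcd(3,56)=1 -> changes
  Option E: v=51, gcd(3,51)=3 -> preserves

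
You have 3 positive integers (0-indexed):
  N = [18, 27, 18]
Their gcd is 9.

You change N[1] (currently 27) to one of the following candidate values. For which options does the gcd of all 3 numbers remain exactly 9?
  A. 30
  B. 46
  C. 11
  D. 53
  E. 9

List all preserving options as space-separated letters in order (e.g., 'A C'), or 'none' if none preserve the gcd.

Answer: E

Derivation:
Old gcd = 9; gcd of others (without N[1]) = 18
New gcd for candidate v: gcd(18, v). Preserves old gcd iff gcd(18, v) = 9.
  Option A: v=30, gcd(18,30)=6 -> changes
  Option B: v=46, gcd(18,46)=2 -> changes
  Option C: v=11, gcd(18,11)=1 -> changes
  Option D: v=53, gcd(18,53)=1 -> changes
  Option E: v=9, gcd(18,9)=9 -> preserves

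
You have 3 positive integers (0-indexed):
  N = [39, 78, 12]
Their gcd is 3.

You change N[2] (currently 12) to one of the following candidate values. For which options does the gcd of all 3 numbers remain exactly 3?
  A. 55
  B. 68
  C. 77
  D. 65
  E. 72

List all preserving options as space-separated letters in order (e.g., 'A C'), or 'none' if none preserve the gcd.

Answer: E

Derivation:
Old gcd = 3; gcd of others (without N[2]) = 39
New gcd for candidate v: gcd(39, v). Preserves old gcd iff gcd(39, v) = 3.
  Option A: v=55, gcd(39,55)=1 -> changes
  Option B: v=68, gcd(39,68)=1 -> changes
  Option C: v=77, gcd(39,77)=1 -> changes
  Option D: v=65, gcd(39,65)=13 -> changes
  Option E: v=72, gcd(39,72)=3 -> preserves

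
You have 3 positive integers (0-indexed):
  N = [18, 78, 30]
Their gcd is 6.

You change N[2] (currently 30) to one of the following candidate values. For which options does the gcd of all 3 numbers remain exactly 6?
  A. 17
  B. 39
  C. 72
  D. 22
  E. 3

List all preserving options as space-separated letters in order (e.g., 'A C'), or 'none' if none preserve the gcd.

Answer: C

Derivation:
Old gcd = 6; gcd of others (without N[2]) = 6
New gcd for candidate v: gcd(6, v). Preserves old gcd iff gcd(6, v) = 6.
  Option A: v=17, gcd(6,17)=1 -> changes
  Option B: v=39, gcd(6,39)=3 -> changes
  Option C: v=72, gcd(6,72)=6 -> preserves
  Option D: v=22, gcd(6,22)=2 -> changes
  Option E: v=3, gcd(6,3)=3 -> changes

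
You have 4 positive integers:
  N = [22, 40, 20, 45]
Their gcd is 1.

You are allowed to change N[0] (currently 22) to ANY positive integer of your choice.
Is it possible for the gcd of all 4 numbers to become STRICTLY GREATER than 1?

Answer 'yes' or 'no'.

Answer: yes

Derivation:
Current gcd = 1
gcd of all OTHER numbers (without N[0]=22): gcd([40, 20, 45]) = 5
The new gcd after any change is gcd(5, new_value).
This can be at most 5.
Since 5 > old gcd 1, the gcd CAN increase (e.g., set N[0] = 5).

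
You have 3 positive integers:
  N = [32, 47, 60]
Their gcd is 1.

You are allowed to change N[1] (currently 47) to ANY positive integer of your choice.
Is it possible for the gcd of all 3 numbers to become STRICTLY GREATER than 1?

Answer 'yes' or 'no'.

Current gcd = 1
gcd of all OTHER numbers (without N[1]=47): gcd([32, 60]) = 4
The new gcd after any change is gcd(4, new_value).
This can be at most 4.
Since 4 > old gcd 1, the gcd CAN increase (e.g., set N[1] = 4).

Answer: yes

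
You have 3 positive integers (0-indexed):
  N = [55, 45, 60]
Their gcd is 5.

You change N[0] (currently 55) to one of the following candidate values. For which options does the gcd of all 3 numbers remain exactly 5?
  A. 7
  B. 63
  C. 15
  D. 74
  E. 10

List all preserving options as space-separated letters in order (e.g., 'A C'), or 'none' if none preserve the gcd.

Answer: E

Derivation:
Old gcd = 5; gcd of others (without N[0]) = 15
New gcd for candidate v: gcd(15, v). Preserves old gcd iff gcd(15, v) = 5.
  Option A: v=7, gcd(15,7)=1 -> changes
  Option B: v=63, gcd(15,63)=3 -> changes
  Option C: v=15, gcd(15,15)=15 -> changes
  Option D: v=74, gcd(15,74)=1 -> changes
  Option E: v=10, gcd(15,10)=5 -> preserves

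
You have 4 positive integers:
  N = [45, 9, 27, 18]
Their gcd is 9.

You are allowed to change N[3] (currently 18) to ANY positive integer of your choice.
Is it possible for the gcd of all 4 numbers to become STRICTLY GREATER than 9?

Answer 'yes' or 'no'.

Current gcd = 9
gcd of all OTHER numbers (without N[3]=18): gcd([45, 9, 27]) = 9
The new gcd after any change is gcd(9, new_value).
This can be at most 9.
Since 9 = old gcd 9, the gcd can only stay the same or decrease.

Answer: no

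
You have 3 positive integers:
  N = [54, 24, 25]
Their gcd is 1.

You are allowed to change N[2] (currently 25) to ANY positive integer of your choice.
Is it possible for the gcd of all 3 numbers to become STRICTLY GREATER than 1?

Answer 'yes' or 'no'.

Current gcd = 1
gcd of all OTHER numbers (without N[2]=25): gcd([54, 24]) = 6
The new gcd after any change is gcd(6, new_value).
This can be at most 6.
Since 6 > old gcd 1, the gcd CAN increase (e.g., set N[2] = 6).

Answer: yes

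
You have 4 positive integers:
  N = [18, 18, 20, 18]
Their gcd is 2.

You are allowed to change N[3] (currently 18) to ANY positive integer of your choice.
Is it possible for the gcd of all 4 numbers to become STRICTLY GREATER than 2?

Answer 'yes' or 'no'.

Answer: no

Derivation:
Current gcd = 2
gcd of all OTHER numbers (without N[3]=18): gcd([18, 18, 20]) = 2
The new gcd after any change is gcd(2, new_value).
This can be at most 2.
Since 2 = old gcd 2, the gcd can only stay the same or decrease.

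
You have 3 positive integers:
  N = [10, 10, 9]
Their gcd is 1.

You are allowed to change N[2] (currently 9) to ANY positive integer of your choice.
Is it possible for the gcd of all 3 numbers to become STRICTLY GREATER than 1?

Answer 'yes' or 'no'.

Answer: yes

Derivation:
Current gcd = 1
gcd of all OTHER numbers (without N[2]=9): gcd([10, 10]) = 10
The new gcd after any change is gcd(10, new_value).
This can be at most 10.
Since 10 > old gcd 1, the gcd CAN increase (e.g., set N[2] = 10).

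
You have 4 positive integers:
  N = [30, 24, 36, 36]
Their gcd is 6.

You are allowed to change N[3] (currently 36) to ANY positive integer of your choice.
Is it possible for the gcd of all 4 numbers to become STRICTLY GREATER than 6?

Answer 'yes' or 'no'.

Answer: no

Derivation:
Current gcd = 6
gcd of all OTHER numbers (without N[3]=36): gcd([30, 24, 36]) = 6
The new gcd after any change is gcd(6, new_value).
This can be at most 6.
Since 6 = old gcd 6, the gcd can only stay the same or decrease.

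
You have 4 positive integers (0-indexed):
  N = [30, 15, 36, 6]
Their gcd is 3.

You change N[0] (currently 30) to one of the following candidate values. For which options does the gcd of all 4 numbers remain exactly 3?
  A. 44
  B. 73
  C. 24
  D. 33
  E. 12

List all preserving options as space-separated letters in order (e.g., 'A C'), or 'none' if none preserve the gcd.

Old gcd = 3; gcd of others (without N[0]) = 3
New gcd for candidate v: gcd(3, v). Preserves old gcd iff gcd(3, v) = 3.
  Option A: v=44, gcd(3,44)=1 -> changes
  Option B: v=73, gcd(3,73)=1 -> changes
  Option C: v=24, gcd(3,24)=3 -> preserves
  Option D: v=33, gcd(3,33)=3 -> preserves
  Option E: v=12, gcd(3,12)=3 -> preserves

Answer: C D E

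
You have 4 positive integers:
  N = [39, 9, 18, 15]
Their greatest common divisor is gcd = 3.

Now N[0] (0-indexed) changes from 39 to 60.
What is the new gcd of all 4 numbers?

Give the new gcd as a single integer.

Numbers: [39, 9, 18, 15], gcd = 3
Change: index 0, 39 -> 60
gcd of the OTHER numbers (without index 0): gcd([9, 18, 15]) = 3
New gcd = gcd(g_others, new_val) = gcd(3, 60) = 3

Answer: 3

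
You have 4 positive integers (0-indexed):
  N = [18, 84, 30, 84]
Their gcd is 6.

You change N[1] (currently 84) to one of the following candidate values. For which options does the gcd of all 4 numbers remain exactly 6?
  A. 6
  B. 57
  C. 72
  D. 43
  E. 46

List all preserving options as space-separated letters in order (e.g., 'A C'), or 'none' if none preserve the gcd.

Answer: A C

Derivation:
Old gcd = 6; gcd of others (without N[1]) = 6
New gcd for candidate v: gcd(6, v). Preserves old gcd iff gcd(6, v) = 6.
  Option A: v=6, gcd(6,6)=6 -> preserves
  Option B: v=57, gcd(6,57)=3 -> changes
  Option C: v=72, gcd(6,72)=6 -> preserves
  Option D: v=43, gcd(6,43)=1 -> changes
  Option E: v=46, gcd(6,46)=2 -> changes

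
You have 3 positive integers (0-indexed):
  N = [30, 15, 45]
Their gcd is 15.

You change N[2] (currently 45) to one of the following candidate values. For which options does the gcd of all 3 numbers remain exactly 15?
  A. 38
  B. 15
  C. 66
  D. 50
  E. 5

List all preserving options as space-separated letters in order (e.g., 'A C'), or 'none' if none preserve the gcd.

Old gcd = 15; gcd of others (without N[2]) = 15
New gcd for candidate v: gcd(15, v). Preserves old gcd iff gcd(15, v) = 15.
  Option A: v=38, gcd(15,38)=1 -> changes
  Option B: v=15, gcd(15,15)=15 -> preserves
  Option C: v=66, gcd(15,66)=3 -> changes
  Option D: v=50, gcd(15,50)=5 -> changes
  Option E: v=5, gcd(15,5)=5 -> changes

Answer: B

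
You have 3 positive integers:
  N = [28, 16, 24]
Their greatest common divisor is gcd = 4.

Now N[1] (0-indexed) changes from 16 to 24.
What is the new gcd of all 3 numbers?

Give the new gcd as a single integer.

Numbers: [28, 16, 24], gcd = 4
Change: index 1, 16 -> 24
gcd of the OTHER numbers (without index 1): gcd([28, 24]) = 4
New gcd = gcd(g_others, new_val) = gcd(4, 24) = 4

Answer: 4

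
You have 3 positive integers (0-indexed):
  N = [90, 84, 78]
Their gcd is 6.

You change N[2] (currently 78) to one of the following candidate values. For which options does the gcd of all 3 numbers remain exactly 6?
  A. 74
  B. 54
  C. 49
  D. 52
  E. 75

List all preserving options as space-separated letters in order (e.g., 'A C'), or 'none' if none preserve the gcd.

Answer: B

Derivation:
Old gcd = 6; gcd of others (without N[2]) = 6
New gcd for candidate v: gcd(6, v). Preserves old gcd iff gcd(6, v) = 6.
  Option A: v=74, gcd(6,74)=2 -> changes
  Option B: v=54, gcd(6,54)=6 -> preserves
  Option C: v=49, gcd(6,49)=1 -> changes
  Option D: v=52, gcd(6,52)=2 -> changes
  Option E: v=75, gcd(6,75)=3 -> changes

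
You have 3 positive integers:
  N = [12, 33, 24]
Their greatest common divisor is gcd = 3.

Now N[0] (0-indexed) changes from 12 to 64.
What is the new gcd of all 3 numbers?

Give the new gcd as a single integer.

Numbers: [12, 33, 24], gcd = 3
Change: index 0, 12 -> 64
gcd of the OTHER numbers (without index 0): gcd([33, 24]) = 3
New gcd = gcd(g_others, new_val) = gcd(3, 64) = 1

Answer: 1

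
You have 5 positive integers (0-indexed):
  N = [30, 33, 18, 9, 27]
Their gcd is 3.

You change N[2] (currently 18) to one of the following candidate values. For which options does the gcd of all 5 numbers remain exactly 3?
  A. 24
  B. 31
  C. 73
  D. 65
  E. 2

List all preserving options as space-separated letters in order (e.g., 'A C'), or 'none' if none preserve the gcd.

Old gcd = 3; gcd of others (without N[2]) = 3
New gcd for candidate v: gcd(3, v). Preserves old gcd iff gcd(3, v) = 3.
  Option A: v=24, gcd(3,24)=3 -> preserves
  Option B: v=31, gcd(3,31)=1 -> changes
  Option C: v=73, gcd(3,73)=1 -> changes
  Option D: v=65, gcd(3,65)=1 -> changes
  Option E: v=2, gcd(3,2)=1 -> changes

Answer: A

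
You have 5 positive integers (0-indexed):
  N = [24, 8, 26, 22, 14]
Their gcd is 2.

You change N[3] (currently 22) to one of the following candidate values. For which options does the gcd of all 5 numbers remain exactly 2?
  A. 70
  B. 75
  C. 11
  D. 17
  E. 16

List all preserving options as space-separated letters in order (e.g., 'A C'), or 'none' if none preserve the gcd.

Answer: A E

Derivation:
Old gcd = 2; gcd of others (without N[3]) = 2
New gcd for candidate v: gcd(2, v). Preserves old gcd iff gcd(2, v) = 2.
  Option A: v=70, gcd(2,70)=2 -> preserves
  Option B: v=75, gcd(2,75)=1 -> changes
  Option C: v=11, gcd(2,11)=1 -> changes
  Option D: v=17, gcd(2,17)=1 -> changes
  Option E: v=16, gcd(2,16)=2 -> preserves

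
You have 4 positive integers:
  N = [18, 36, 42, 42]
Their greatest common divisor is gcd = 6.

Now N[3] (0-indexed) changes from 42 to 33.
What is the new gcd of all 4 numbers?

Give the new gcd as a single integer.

Numbers: [18, 36, 42, 42], gcd = 6
Change: index 3, 42 -> 33
gcd of the OTHER numbers (without index 3): gcd([18, 36, 42]) = 6
New gcd = gcd(g_others, new_val) = gcd(6, 33) = 3

Answer: 3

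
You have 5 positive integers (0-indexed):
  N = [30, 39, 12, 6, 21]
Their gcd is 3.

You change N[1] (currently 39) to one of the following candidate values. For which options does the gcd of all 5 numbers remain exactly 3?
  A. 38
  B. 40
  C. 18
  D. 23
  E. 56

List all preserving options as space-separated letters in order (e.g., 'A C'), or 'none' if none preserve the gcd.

Old gcd = 3; gcd of others (without N[1]) = 3
New gcd for candidate v: gcd(3, v). Preserves old gcd iff gcd(3, v) = 3.
  Option A: v=38, gcd(3,38)=1 -> changes
  Option B: v=40, gcd(3,40)=1 -> changes
  Option C: v=18, gcd(3,18)=3 -> preserves
  Option D: v=23, gcd(3,23)=1 -> changes
  Option E: v=56, gcd(3,56)=1 -> changes

Answer: C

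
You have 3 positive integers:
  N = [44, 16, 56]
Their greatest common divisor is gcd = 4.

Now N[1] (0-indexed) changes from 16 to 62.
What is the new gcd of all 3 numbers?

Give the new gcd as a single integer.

Answer: 2

Derivation:
Numbers: [44, 16, 56], gcd = 4
Change: index 1, 16 -> 62
gcd of the OTHER numbers (without index 1): gcd([44, 56]) = 4
New gcd = gcd(g_others, new_val) = gcd(4, 62) = 2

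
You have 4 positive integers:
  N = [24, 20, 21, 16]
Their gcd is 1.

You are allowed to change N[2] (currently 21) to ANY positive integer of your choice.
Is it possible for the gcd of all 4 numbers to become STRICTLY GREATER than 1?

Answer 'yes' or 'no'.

Current gcd = 1
gcd of all OTHER numbers (without N[2]=21): gcd([24, 20, 16]) = 4
The new gcd after any change is gcd(4, new_value).
This can be at most 4.
Since 4 > old gcd 1, the gcd CAN increase (e.g., set N[2] = 4).

Answer: yes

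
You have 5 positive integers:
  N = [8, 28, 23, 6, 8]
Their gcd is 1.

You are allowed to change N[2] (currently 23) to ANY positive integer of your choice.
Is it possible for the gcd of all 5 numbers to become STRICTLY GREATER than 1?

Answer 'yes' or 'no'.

Answer: yes

Derivation:
Current gcd = 1
gcd of all OTHER numbers (without N[2]=23): gcd([8, 28, 6, 8]) = 2
The new gcd after any change is gcd(2, new_value).
This can be at most 2.
Since 2 > old gcd 1, the gcd CAN increase (e.g., set N[2] = 2).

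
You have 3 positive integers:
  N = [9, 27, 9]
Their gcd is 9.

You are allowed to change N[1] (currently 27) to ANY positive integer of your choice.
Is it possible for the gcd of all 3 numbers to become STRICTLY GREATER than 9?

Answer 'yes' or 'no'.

Answer: no

Derivation:
Current gcd = 9
gcd of all OTHER numbers (without N[1]=27): gcd([9, 9]) = 9
The new gcd after any change is gcd(9, new_value).
This can be at most 9.
Since 9 = old gcd 9, the gcd can only stay the same or decrease.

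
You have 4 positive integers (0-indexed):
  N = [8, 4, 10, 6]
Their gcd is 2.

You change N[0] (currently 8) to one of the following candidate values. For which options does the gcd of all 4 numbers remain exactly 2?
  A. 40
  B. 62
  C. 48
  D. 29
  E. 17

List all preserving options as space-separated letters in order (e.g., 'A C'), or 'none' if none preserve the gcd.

Old gcd = 2; gcd of others (without N[0]) = 2
New gcd for candidate v: gcd(2, v). Preserves old gcd iff gcd(2, v) = 2.
  Option A: v=40, gcd(2,40)=2 -> preserves
  Option B: v=62, gcd(2,62)=2 -> preserves
  Option C: v=48, gcd(2,48)=2 -> preserves
  Option D: v=29, gcd(2,29)=1 -> changes
  Option E: v=17, gcd(2,17)=1 -> changes

Answer: A B C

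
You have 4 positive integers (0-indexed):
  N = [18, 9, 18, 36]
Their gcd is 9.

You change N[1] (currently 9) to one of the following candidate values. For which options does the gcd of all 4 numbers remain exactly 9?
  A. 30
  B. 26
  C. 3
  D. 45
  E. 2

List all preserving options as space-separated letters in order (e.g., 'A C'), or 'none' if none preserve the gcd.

Answer: D

Derivation:
Old gcd = 9; gcd of others (without N[1]) = 18
New gcd for candidate v: gcd(18, v). Preserves old gcd iff gcd(18, v) = 9.
  Option A: v=30, gcd(18,30)=6 -> changes
  Option B: v=26, gcd(18,26)=2 -> changes
  Option C: v=3, gcd(18,3)=3 -> changes
  Option D: v=45, gcd(18,45)=9 -> preserves
  Option E: v=2, gcd(18,2)=2 -> changes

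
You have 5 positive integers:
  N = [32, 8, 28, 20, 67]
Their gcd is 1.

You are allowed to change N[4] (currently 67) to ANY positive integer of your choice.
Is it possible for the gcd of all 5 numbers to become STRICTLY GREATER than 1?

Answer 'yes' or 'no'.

Answer: yes

Derivation:
Current gcd = 1
gcd of all OTHER numbers (without N[4]=67): gcd([32, 8, 28, 20]) = 4
The new gcd after any change is gcd(4, new_value).
This can be at most 4.
Since 4 > old gcd 1, the gcd CAN increase (e.g., set N[4] = 4).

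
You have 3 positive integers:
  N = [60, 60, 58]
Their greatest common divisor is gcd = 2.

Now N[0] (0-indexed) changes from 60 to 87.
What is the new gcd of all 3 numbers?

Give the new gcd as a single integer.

Answer: 1

Derivation:
Numbers: [60, 60, 58], gcd = 2
Change: index 0, 60 -> 87
gcd of the OTHER numbers (without index 0): gcd([60, 58]) = 2
New gcd = gcd(g_others, new_val) = gcd(2, 87) = 1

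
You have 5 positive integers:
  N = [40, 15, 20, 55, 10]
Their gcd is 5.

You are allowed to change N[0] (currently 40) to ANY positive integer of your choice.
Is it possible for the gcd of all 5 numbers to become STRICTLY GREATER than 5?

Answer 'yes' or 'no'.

Answer: no

Derivation:
Current gcd = 5
gcd of all OTHER numbers (without N[0]=40): gcd([15, 20, 55, 10]) = 5
The new gcd after any change is gcd(5, new_value).
This can be at most 5.
Since 5 = old gcd 5, the gcd can only stay the same or decrease.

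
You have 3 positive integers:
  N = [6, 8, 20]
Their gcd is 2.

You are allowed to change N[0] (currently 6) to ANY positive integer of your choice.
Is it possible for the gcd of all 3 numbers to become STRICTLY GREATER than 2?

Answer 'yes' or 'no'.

Current gcd = 2
gcd of all OTHER numbers (without N[0]=6): gcd([8, 20]) = 4
The new gcd after any change is gcd(4, new_value).
This can be at most 4.
Since 4 > old gcd 2, the gcd CAN increase (e.g., set N[0] = 4).

Answer: yes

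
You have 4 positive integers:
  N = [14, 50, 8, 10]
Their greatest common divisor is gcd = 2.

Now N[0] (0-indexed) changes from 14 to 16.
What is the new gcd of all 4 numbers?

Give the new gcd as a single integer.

Numbers: [14, 50, 8, 10], gcd = 2
Change: index 0, 14 -> 16
gcd of the OTHER numbers (without index 0): gcd([50, 8, 10]) = 2
New gcd = gcd(g_others, new_val) = gcd(2, 16) = 2

Answer: 2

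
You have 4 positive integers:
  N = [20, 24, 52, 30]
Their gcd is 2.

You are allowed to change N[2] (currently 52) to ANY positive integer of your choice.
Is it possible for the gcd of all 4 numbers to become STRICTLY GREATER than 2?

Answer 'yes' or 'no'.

Answer: no

Derivation:
Current gcd = 2
gcd of all OTHER numbers (without N[2]=52): gcd([20, 24, 30]) = 2
The new gcd after any change is gcd(2, new_value).
This can be at most 2.
Since 2 = old gcd 2, the gcd can only stay the same or decrease.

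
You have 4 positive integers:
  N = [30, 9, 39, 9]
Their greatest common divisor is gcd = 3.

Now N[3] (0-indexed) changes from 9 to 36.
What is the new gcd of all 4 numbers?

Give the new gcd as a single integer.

Numbers: [30, 9, 39, 9], gcd = 3
Change: index 3, 9 -> 36
gcd of the OTHER numbers (without index 3): gcd([30, 9, 39]) = 3
New gcd = gcd(g_others, new_val) = gcd(3, 36) = 3

Answer: 3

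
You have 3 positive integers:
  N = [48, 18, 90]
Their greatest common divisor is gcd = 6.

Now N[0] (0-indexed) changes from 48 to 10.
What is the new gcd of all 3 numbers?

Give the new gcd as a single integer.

Numbers: [48, 18, 90], gcd = 6
Change: index 0, 48 -> 10
gcd of the OTHER numbers (without index 0): gcd([18, 90]) = 18
New gcd = gcd(g_others, new_val) = gcd(18, 10) = 2

Answer: 2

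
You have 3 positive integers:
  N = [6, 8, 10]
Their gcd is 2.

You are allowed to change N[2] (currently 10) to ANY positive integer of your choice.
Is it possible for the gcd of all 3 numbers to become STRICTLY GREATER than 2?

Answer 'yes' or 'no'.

Current gcd = 2
gcd of all OTHER numbers (without N[2]=10): gcd([6, 8]) = 2
The new gcd after any change is gcd(2, new_value).
This can be at most 2.
Since 2 = old gcd 2, the gcd can only stay the same or decrease.

Answer: no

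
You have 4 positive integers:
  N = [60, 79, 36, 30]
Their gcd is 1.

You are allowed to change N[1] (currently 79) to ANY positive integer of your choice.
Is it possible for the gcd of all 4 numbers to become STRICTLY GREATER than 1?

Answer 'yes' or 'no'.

Answer: yes

Derivation:
Current gcd = 1
gcd of all OTHER numbers (without N[1]=79): gcd([60, 36, 30]) = 6
The new gcd after any change is gcd(6, new_value).
This can be at most 6.
Since 6 > old gcd 1, the gcd CAN increase (e.g., set N[1] = 6).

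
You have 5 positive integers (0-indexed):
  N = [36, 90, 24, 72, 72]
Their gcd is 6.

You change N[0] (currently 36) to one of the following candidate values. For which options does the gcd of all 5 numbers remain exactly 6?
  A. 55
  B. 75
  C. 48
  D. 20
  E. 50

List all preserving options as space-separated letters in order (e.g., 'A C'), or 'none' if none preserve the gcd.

Answer: C

Derivation:
Old gcd = 6; gcd of others (without N[0]) = 6
New gcd for candidate v: gcd(6, v). Preserves old gcd iff gcd(6, v) = 6.
  Option A: v=55, gcd(6,55)=1 -> changes
  Option B: v=75, gcd(6,75)=3 -> changes
  Option C: v=48, gcd(6,48)=6 -> preserves
  Option D: v=20, gcd(6,20)=2 -> changes
  Option E: v=50, gcd(6,50)=2 -> changes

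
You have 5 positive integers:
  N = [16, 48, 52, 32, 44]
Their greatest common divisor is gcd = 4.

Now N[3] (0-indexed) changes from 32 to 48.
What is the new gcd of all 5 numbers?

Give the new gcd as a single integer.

Answer: 4

Derivation:
Numbers: [16, 48, 52, 32, 44], gcd = 4
Change: index 3, 32 -> 48
gcd of the OTHER numbers (without index 3): gcd([16, 48, 52, 44]) = 4
New gcd = gcd(g_others, new_val) = gcd(4, 48) = 4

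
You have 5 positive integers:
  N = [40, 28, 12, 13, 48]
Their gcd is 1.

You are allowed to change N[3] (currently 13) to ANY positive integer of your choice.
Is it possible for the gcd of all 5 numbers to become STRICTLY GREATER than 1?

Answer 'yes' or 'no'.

Current gcd = 1
gcd of all OTHER numbers (without N[3]=13): gcd([40, 28, 12, 48]) = 4
The new gcd after any change is gcd(4, new_value).
This can be at most 4.
Since 4 > old gcd 1, the gcd CAN increase (e.g., set N[3] = 4).

Answer: yes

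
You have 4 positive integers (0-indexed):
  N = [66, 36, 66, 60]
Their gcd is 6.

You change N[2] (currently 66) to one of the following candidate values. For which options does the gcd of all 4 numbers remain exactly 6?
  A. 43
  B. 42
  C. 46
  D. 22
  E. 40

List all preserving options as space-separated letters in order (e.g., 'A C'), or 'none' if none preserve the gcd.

Old gcd = 6; gcd of others (without N[2]) = 6
New gcd for candidate v: gcd(6, v). Preserves old gcd iff gcd(6, v) = 6.
  Option A: v=43, gcd(6,43)=1 -> changes
  Option B: v=42, gcd(6,42)=6 -> preserves
  Option C: v=46, gcd(6,46)=2 -> changes
  Option D: v=22, gcd(6,22)=2 -> changes
  Option E: v=40, gcd(6,40)=2 -> changes

Answer: B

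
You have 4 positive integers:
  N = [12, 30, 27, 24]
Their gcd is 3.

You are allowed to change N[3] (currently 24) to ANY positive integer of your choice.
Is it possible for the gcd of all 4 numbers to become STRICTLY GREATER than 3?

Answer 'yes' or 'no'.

Current gcd = 3
gcd of all OTHER numbers (without N[3]=24): gcd([12, 30, 27]) = 3
The new gcd after any change is gcd(3, new_value).
This can be at most 3.
Since 3 = old gcd 3, the gcd can only stay the same or decrease.

Answer: no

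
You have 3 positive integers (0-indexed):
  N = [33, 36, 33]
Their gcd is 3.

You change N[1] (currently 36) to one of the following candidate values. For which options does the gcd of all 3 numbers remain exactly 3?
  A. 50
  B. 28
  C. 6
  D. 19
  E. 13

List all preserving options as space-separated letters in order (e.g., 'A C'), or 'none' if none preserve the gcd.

Old gcd = 3; gcd of others (without N[1]) = 33
New gcd for candidate v: gcd(33, v). Preserves old gcd iff gcd(33, v) = 3.
  Option A: v=50, gcd(33,50)=1 -> changes
  Option B: v=28, gcd(33,28)=1 -> changes
  Option C: v=6, gcd(33,6)=3 -> preserves
  Option D: v=19, gcd(33,19)=1 -> changes
  Option E: v=13, gcd(33,13)=1 -> changes

Answer: C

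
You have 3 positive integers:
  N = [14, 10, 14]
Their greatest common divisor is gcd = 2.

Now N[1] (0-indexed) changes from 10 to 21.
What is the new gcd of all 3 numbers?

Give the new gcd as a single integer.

Answer: 7

Derivation:
Numbers: [14, 10, 14], gcd = 2
Change: index 1, 10 -> 21
gcd of the OTHER numbers (without index 1): gcd([14, 14]) = 14
New gcd = gcd(g_others, new_val) = gcd(14, 21) = 7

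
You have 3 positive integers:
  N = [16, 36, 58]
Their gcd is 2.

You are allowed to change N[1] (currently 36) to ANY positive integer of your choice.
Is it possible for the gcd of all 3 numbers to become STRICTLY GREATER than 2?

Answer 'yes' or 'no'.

Answer: no

Derivation:
Current gcd = 2
gcd of all OTHER numbers (without N[1]=36): gcd([16, 58]) = 2
The new gcd after any change is gcd(2, new_value).
This can be at most 2.
Since 2 = old gcd 2, the gcd can only stay the same or decrease.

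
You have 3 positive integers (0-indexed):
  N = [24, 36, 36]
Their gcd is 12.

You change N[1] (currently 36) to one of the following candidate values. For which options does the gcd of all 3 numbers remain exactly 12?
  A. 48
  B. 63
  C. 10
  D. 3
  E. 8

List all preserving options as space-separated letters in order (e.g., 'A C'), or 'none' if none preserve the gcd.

Answer: A

Derivation:
Old gcd = 12; gcd of others (without N[1]) = 12
New gcd for candidate v: gcd(12, v). Preserves old gcd iff gcd(12, v) = 12.
  Option A: v=48, gcd(12,48)=12 -> preserves
  Option B: v=63, gcd(12,63)=3 -> changes
  Option C: v=10, gcd(12,10)=2 -> changes
  Option D: v=3, gcd(12,3)=3 -> changes
  Option E: v=8, gcd(12,8)=4 -> changes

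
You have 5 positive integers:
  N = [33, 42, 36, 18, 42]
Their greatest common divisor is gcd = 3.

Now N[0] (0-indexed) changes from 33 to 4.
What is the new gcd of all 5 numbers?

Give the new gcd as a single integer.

Answer: 2

Derivation:
Numbers: [33, 42, 36, 18, 42], gcd = 3
Change: index 0, 33 -> 4
gcd of the OTHER numbers (without index 0): gcd([42, 36, 18, 42]) = 6
New gcd = gcd(g_others, new_val) = gcd(6, 4) = 2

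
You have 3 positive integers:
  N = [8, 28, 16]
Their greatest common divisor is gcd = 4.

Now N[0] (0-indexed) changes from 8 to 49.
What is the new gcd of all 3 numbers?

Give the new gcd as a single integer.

Answer: 1

Derivation:
Numbers: [8, 28, 16], gcd = 4
Change: index 0, 8 -> 49
gcd of the OTHER numbers (without index 0): gcd([28, 16]) = 4
New gcd = gcd(g_others, new_val) = gcd(4, 49) = 1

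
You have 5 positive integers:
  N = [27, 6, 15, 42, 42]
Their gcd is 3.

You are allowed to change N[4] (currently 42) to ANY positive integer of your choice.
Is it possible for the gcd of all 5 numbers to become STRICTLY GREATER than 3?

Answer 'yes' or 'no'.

Answer: no

Derivation:
Current gcd = 3
gcd of all OTHER numbers (without N[4]=42): gcd([27, 6, 15, 42]) = 3
The new gcd after any change is gcd(3, new_value).
This can be at most 3.
Since 3 = old gcd 3, the gcd can only stay the same or decrease.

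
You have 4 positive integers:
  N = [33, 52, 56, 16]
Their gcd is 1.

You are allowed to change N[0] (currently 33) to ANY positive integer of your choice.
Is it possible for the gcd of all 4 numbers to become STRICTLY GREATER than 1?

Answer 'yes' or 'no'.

Answer: yes

Derivation:
Current gcd = 1
gcd of all OTHER numbers (without N[0]=33): gcd([52, 56, 16]) = 4
The new gcd after any change is gcd(4, new_value).
This can be at most 4.
Since 4 > old gcd 1, the gcd CAN increase (e.g., set N[0] = 4).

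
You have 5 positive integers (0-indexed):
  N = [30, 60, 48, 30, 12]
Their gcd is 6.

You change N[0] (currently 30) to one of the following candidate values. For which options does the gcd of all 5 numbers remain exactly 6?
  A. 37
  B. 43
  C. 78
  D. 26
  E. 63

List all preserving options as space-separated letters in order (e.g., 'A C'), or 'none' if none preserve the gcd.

Answer: C

Derivation:
Old gcd = 6; gcd of others (without N[0]) = 6
New gcd for candidate v: gcd(6, v). Preserves old gcd iff gcd(6, v) = 6.
  Option A: v=37, gcd(6,37)=1 -> changes
  Option B: v=43, gcd(6,43)=1 -> changes
  Option C: v=78, gcd(6,78)=6 -> preserves
  Option D: v=26, gcd(6,26)=2 -> changes
  Option E: v=63, gcd(6,63)=3 -> changes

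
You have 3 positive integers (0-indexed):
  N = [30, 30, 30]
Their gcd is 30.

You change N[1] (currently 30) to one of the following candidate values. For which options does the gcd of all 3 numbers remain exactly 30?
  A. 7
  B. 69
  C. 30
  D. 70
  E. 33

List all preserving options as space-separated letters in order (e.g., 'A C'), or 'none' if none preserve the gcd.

Old gcd = 30; gcd of others (without N[1]) = 30
New gcd for candidate v: gcd(30, v). Preserves old gcd iff gcd(30, v) = 30.
  Option A: v=7, gcd(30,7)=1 -> changes
  Option B: v=69, gcd(30,69)=3 -> changes
  Option C: v=30, gcd(30,30)=30 -> preserves
  Option D: v=70, gcd(30,70)=10 -> changes
  Option E: v=33, gcd(30,33)=3 -> changes

Answer: C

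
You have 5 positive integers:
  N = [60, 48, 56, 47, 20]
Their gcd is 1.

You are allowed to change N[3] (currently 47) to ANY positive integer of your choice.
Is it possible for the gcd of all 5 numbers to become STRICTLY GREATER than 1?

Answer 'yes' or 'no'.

Current gcd = 1
gcd of all OTHER numbers (without N[3]=47): gcd([60, 48, 56, 20]) = 4
The new gcd after any change is gcd(4, new_value).
This can be at most 4.
Since 4 > old gcd 1, the gcd CAN increase (e.g., set N[3] = 4).

Answer: yes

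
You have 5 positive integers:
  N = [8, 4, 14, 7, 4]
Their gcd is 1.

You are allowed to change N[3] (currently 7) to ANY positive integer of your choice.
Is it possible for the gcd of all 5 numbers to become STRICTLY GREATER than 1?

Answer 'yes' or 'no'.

Answer: yes

Derivation:
Current gcd = 1
gcd of all OTHER numbers (without N[3]=7): gcd([8, 4, 14, 4]) = 2
The new gcd after any change is gcd(2, new_value).
This can be at most 2.
Since 2 > old gcd 1, the gcd CAN increase (e.g., set N[3] = 2).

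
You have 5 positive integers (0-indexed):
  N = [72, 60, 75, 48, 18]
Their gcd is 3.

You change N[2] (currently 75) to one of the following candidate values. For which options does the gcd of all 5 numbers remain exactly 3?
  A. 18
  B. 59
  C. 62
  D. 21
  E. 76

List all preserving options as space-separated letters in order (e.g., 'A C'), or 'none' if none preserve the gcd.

Answer: D

Derivation:
Old gcd = 3; gcd of others (without N[2]) = 6
New gcd for candidate v: gcd(6, v). Preserves old gcd iff gcd(6, v) = 3.
  Option A: v=18, gcd(6,18)=6 -> changes
  Option B: v=59, gcd(6,59)=1 -> changes
  Option C: v=62, gcd(6,62)=2 -> changes
  Option D: v=21, gcd(6,21)=3 -> preserves
  Option E: v=76, gcd(6,76)=2 -> changes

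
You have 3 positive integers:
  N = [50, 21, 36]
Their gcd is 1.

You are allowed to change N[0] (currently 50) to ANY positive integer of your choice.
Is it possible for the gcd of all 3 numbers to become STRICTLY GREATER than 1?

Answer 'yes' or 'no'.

Answer: yes

Derivation:
Current gcd = 1
gcd of all OTHER numbers (without N[0]=50): gcd([21, 36]) = 3
The new gcd after any change is gcd(3, new_value).
This can be at most 3.
Since 3 > old gcd 1, the gcd CAN increase (e.g., set N[0] = 3).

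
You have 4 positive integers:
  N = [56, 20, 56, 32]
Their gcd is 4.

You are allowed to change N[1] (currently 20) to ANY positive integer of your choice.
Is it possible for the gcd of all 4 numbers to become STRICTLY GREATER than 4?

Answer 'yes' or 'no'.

Current gcd = 4
gcd of all OTHER numbers (without N[1]=20): gcd([56, 56, 32]) = 8
The new gcd after any change is gcd(8, new_value).
This can be at most 8.
Since 8 > old gcd 4, the gcd CAN increase (e.g., set N[1] = 8).

Answer: yes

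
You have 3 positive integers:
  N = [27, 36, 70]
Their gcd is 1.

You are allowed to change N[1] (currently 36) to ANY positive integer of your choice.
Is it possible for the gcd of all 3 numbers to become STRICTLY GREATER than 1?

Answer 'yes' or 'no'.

Answer: no

Derivation:
Current gcd = 1
gcd of all OTHER numbers (without N[1]=36): gcd([27, 70]) = 1
The new gcd after any change is gcd(1, new_value).
This can be at most 1.
Since 1 = old gcd 1, the gcd can only stay the same or decrease.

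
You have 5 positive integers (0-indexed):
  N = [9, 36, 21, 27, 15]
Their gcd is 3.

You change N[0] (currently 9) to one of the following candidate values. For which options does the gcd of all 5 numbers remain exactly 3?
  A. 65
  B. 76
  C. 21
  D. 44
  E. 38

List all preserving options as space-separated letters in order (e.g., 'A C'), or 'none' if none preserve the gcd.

Old gcd = 3; gcd of others (without N[0]) = 3
New gcd for candidate v: gcd(3, v). Preserves old gcd iff gcd(3, v) = 3.
  Option A: v=65, gcd(3,65)=1 -> changes
  Option B: v=76, gcd(3,76)=1 -> changes
  Option C: v=21, gcd(3,21)=3 -> preserves
  Option D: v=44, gcd(3,44)=1 -> changes
  Option E: v=38, gcd(3,38)=1 -> changes

Answer: C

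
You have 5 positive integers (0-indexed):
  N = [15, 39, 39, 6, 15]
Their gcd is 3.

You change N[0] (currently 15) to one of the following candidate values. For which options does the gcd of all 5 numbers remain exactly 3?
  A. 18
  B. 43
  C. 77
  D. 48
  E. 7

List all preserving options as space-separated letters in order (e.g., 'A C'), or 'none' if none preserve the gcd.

Old gcd = 3; gcd of others (without N[0]) = 3
New gcd for candidate v: gcd(3, v). Preserves old gcd iff gcd(3, v) = 3.
  Option A: v=18, gcd(3,18)=3 -> preserves
  Option B: v=43, gcd(3,43)=1 -> changes
  Option C: v=77, gcd(3,77)=1 -> changes
  Option D: v=48, gcd(3,48)=3 -> preserves
  Option E: v=7, gcd(3,7)=1 -> changes

Answer: A D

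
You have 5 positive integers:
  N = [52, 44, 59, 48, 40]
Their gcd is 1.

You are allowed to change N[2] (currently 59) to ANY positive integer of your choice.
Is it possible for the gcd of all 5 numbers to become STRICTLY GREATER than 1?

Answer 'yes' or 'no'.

Answer: yes

Derivation:
Current gcd = 1
gcd of all OTHER numbers (without N[2]=59): gcd([52, 44, 48, 40]) = 4
The new gcd after any change is gcd(4, new_value).
This can be at most 4.
Since 4 > old gcd 1, the gcd CAN increase (e.g., set N[2] = 4).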